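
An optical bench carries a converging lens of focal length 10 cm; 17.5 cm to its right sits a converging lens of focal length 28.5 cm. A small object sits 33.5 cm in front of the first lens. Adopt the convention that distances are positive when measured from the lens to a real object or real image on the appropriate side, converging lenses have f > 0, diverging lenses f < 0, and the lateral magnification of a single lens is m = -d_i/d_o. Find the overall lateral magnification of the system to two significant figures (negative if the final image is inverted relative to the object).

First lens: d_i1 = 1/(1/10 - 1/33.5) = 14.255 cm.
m_1 = -(14.255)/33.5 = -0.4255.
That image sits 3.245 cm in front of the second lens, so d_o2 = 3.245 cm.
Second lens: d_i2 = 1/(1/28.5 - 1/(3.245)) = -3.662 cm.
m_2 = -(-3.662)/(3.245) = 1.1285.
The system's lateral magnification is m_1 m_2 = (-0.4255)(1.1285) = -0.4802.

-0.48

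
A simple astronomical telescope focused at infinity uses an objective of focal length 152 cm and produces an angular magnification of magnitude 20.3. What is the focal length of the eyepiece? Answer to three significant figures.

7.49 cm

|M| = f_obj/f_eye, so f_eye = f_obj/|M| = 152/20.3 = 7.488 cm.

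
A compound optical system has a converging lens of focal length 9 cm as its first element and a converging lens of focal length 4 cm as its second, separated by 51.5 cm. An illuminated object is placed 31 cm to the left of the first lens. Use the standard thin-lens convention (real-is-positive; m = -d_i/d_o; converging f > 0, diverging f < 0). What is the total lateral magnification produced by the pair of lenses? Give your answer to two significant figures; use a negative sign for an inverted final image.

0.047

Applying the thin-lens equation to the first lens, 1/9 = 1/31 + 1/d_i1, which gives d_i1 = 12.682 cm.
Its lateral magnification is m_1 = -d_i1/d_o1 = -(12.682)/31 = -0.4091.
Object distance for lens 2: d_o2 = 51.5 - 12.682 = 38.818 cm.
Applying the thin-lens equation again with f_2 = 4 cm and d_o2 = 38.818 cm gives d_i2 = 4.460 cm.
m_2 = -(4.460)/(38.818) = -0.1149.
The system's lateral magnification is m_1 m_2 = (-0.4091)(-0.1149) = 0.0470.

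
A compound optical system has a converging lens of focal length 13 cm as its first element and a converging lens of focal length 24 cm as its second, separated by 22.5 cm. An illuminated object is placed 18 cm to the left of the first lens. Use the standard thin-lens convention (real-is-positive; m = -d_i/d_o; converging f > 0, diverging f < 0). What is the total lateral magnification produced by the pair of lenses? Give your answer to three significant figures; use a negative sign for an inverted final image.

-1.29

Lens 1: 1/d_i1 = 1/f_1 - 1/d_o1 = 1/13 - 1/18 = 0.02137 cm^-1, so d_i1 = 46.800 cm.
m_1 = -(46.800)/18 = -2.6000.
This image would form 46.800 cm past lens 1, i.e. 24.300 cm beyond lens 2, so it is a virtual object for lens 2: d_o2 = 22.5 - 46.800 = -24.300 cm.
Lens 2: 1/d_i2 = 1/f_2 - 1/d_o2 = 1/24 - 1/(-24.300) = 0.08282 cm^-1, so d_i2 = 12.075 cm.
m_2 = -(12.075)/(-24.300) = 0.4969.
Total m = m_1 x m_2 = (-2.6000)(0.4969) = -1.2919.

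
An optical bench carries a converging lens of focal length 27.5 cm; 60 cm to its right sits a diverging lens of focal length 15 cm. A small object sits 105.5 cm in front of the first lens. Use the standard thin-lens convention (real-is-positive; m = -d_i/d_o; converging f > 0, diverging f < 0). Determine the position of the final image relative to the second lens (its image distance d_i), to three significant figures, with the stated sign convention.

-9.05 cm

Applying the thin-lens equation to the first lens, 1/27.5 = 1/105.5 + 1/d_i1, which gives d_i1 = 37.196 cm.
The intermediate image is 37.196 cm to the right of lens 1, so d_o2 = L - d_i1 = 60 - 37.196 = 22.804 cm.
Applying the thin-lens equation again with f_2 = -15 cm and d_o2 = 22.804 cm gives d_i2 = -9.048 cm.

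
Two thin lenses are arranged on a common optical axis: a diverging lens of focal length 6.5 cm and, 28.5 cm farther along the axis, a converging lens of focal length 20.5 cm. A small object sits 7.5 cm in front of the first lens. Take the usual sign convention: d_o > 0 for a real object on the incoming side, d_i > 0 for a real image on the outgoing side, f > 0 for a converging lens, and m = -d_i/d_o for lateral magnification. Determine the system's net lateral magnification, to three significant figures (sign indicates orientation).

-0.829

First lens: d_i1 = 1/(1/(-6.5) - 1/7.5) = -3.482 cm.
m_1 = -(-3.482)/7.5 = 0.4643.
With d_i1 < 0 the first image is virtual and lies on the object side; the object distance for lens 2 is d_o2 = 28.5 - (-3.482) = 31.982 cm.
Second lens: d_i2 = 1/(1/20.5 - 1/(31.982)) = 57.100 cm.
m_2 = -(57.100)/(31.982) = -1.7854.
Total m = m_1 x m_2 = (0.4643)(-1.7854) = -0.8289.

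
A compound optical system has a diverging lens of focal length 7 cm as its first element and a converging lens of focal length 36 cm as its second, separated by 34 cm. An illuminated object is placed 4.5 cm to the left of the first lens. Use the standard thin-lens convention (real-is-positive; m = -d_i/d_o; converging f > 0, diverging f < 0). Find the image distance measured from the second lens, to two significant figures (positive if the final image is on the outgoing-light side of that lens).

Applying the thin-lens equation to the first lens, 1/(-7) = 1/4.5 + 1/d_i1, which gives d_i1 = -2.739 cm.
With d_i1 < 0 the first image is virtual and lies on the object side; the object distance for lens 2 is d_o2 = 34 - (-2.739) = 36.739 cm.
Applying the thin-lens equation again with f_2 = 36 cm and d_o2 = 36.739 cm gives d_i2 = 1789.412 cm.

1800 cm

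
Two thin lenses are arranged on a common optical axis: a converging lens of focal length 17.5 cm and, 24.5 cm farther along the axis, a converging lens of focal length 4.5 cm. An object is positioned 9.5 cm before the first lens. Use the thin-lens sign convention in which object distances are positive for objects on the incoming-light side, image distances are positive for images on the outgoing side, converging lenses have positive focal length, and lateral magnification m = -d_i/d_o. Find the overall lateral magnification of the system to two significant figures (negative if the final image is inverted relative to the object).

Lens 1: 1/d_i1 = 1/f_1 - 1/d_o1 = 1/17.5 - 1/9.5 = -0.04812 cm^-1, so d_i1 = -20.781 cm.
m_1 = -(-20.781)/9.5 = 2.1875.
The intermediate image is virtual, 20.781 cm to the left of lens 1, so d_o2 = L - d_i1 = 24.5 - (-20.781) = 45.281 cm.
Lens 2: 1/d_i2 = 1/f_2 - 1/d_o2 = 1/4.5 - 1/(45.281) = 0.20014 cm^-1, so d_i2 = 4.997 cm.
m_2 = -(4.997)/(45.281) = -0.1103.
Total m = m_1 x m_2 = (2.1875)(-0.1103) = -0.2414.

-0.24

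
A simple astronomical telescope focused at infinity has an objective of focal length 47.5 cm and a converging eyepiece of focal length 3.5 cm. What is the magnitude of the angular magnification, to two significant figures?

14

|M| = f_obj/|f_eye| = 47.5/3.5 = 13.571.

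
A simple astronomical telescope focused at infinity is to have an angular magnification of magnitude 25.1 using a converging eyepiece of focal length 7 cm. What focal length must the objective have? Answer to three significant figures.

176 cm

|M| = f_obj/|f_eye|, so f_obj = |M| x |f_eye| = 25.1 x 7 = 175.700 cm.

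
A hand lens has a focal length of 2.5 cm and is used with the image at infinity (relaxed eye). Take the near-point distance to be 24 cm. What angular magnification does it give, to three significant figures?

9.60

M = D/f = 24/2.5 = 9.600.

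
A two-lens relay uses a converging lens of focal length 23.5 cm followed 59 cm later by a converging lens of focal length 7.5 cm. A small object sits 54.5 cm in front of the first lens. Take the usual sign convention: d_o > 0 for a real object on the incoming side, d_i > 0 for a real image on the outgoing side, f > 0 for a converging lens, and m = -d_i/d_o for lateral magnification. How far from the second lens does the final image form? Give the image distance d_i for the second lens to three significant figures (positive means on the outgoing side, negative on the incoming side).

Applying the thin-lens equation to the first lens, 1/23.5 = 1/54.5 + 1/d_i1, which gives d_i1 = 41.315 cm.
That image sits 17.685 cm in front of the second lens, so d_o2 = 17.685 cm.
Applying the thin-lens equation again with f_2 = 7.5 cm and d_o2 = 17.685 cm gives d_i2 = 13.023 cm.

13.0 cm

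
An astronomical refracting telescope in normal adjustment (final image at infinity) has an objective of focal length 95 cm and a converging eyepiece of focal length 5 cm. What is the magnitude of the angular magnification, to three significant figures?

|M| = f_obj/|f_eye| = 95/5 = 19.000.

19.0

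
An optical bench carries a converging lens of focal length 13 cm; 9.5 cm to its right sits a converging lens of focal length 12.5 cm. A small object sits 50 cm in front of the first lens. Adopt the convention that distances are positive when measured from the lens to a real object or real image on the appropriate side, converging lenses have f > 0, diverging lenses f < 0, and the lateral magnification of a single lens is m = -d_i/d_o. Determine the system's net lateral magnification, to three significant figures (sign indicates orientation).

Applying the thin-lens equation to the first lens, 1/13 = 1/50 + 1/d_i1, which gives d_i1 = 17.568 cm.
Its lateral magnification is m_1 = -d_i1/d_o1 = -(17.568)/50 = -0.3514.
Since 17.568 cm > 9.5 cm, the first image lies past the second lens and serves as a virtual object: d_o2 = L - d_i1 = -8.068 cm.
Applying the thin-lens equation again with f_2 = 12.5 cm and d_o2 = -8.068 cm gives d_i2 = 4.903 cm.
m_2 = -(4.903)/(-8.068) = 0.6078.
Overall magnification: m = m_1 m_2 = -0.2135.

-0.214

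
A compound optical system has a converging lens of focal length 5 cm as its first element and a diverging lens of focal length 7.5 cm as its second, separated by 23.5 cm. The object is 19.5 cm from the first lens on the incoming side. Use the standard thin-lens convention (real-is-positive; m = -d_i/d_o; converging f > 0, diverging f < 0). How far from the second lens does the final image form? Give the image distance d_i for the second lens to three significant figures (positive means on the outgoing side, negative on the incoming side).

-5.18 cm

Lens 1: 1/d_i1 = 1/f_1 - 1/d_o1 = 1/5 - 1/19.5 = 0.14872 cm^-1, so d_i1 = 6.724 cm.
That image sits 16.776 cm in front of the second lens, so d_o2 = 16.776 cm.
Lens 2: 1/d_i2 = 1/f_2 - 1/d_o2 = 1/(-7.5) - 1/(16.776) = -0.19294 cm^-1, so d_i2 = -5.183 cm.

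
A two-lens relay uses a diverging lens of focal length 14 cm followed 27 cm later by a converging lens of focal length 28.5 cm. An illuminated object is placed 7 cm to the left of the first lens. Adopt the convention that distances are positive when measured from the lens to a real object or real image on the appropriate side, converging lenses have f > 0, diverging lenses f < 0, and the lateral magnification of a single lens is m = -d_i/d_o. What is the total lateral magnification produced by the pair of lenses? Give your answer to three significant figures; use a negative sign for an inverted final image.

-6.00

Applying the thin-lens equation to the first lens, 1/(-14) = 1/7 + 1/d_i1, which gives d_i1 = -4.667 cm.
Its lateral magnification is m_1 = -d_i1/d_o1 = -(-4.667)/7 = 0.6667.
With d_i1 < 0 the first image is virtual and lies on the object side; the object distance for lens 2 is d_o2 = 27 - (-4.667) = 31.667 cm.
Applying the thin-lens equation again with f_2 = 28.5 cm and d_o2 = 31.667 cm gives d_i2 = 285.000 cm.
m_2 = -(285.000)/(31.667) = -9.0000.
The system's lateral magnification is m_1 m_2 = (0.6667)(-9.0000) = -6.0000.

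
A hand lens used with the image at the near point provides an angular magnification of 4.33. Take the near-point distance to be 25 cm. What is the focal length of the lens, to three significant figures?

7.51 cm

For the image at the near point, M = 1 + D/f.
f = D/(M - 1) = 25/(4.33 - 1) = 7.508 cm.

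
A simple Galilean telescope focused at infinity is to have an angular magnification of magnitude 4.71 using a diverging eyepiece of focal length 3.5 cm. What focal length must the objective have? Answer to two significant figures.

16 cm

|M| = f_obj/|f_eye|, so f_obj = |M| x |f_eye| = 4.71 x 3.5 = 16.485 cm.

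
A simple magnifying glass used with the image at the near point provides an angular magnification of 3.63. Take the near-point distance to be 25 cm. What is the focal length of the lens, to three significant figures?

9.51 cm

For the image at the near point, M = 1 + D/f.
f = D/(M - 1) = 25/(3.63 - 1) = 9.506 cm.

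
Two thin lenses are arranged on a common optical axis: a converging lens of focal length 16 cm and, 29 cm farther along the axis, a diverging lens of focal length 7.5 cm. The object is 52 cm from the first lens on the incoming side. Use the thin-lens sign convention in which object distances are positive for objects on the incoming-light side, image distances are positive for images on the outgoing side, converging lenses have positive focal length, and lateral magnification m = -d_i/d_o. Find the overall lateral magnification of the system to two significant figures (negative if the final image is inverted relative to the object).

-0.25

Lens 1: 1/d_i1 = 1/f_1 - 1/d_o1 = 1/16 - 1/52 = 0.04327 cm^-1, so d_i1 = 23.111 cm.
m_1 = -(23.111)/52 = -0.4444.
Object distance for lens 2: d_o2 = 29 - 23.111 = 5.889 cm.
Lens 2: 1/d_i2 = 1/f_2 - 1/d_o2 = 1/(-7.5) - 1/(5.889) = -0.30314 cm^-1, so d_i2 = -3.299 cm.
m_2 = -(-3.299)/(5.889) = 0.5602.
The system's lateral magnification is m_1 m_2 = (-0.4444)(0.5602) = -0.2490.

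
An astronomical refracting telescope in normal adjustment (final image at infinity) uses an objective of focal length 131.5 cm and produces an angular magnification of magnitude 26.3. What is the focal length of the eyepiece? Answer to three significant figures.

5.00 cm

|M| = f_obj/f_eye, so f_eye = f_obj/|M| = 131.5/26.3 = 5.000 cm.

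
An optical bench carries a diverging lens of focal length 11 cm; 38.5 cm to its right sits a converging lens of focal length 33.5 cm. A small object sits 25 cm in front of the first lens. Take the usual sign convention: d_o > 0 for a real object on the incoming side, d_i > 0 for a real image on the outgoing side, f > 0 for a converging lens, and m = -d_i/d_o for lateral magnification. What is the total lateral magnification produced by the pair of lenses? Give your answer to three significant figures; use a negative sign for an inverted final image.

-0.810

Applying the thin-lens equation to the first lens, 1/(-11) = 1/25 + 1/d_i1, which gives d_i1 = -7.639 cm.
Its lateral magnification is m_1 = -d_i1/d_o1 = -(-7.639)/25 = 0.3056.
With d_i1 < 0 the first image is virtual and lies on the object side; the object distance for lens 2 is d_o2 = 38.5 - (-7.639) = 46.139 cm.
Applying the thin-lens equation again with f_2 = 33.5 cm and d_o2 = 46.139 cm gives d_i2 = 122.293 cm.
m_2 = -(122.293)/(46.139) = -2.6505.
The system's lateral magnification is m_1 m_2 = (0.3056)(-2.6505) = -0.8099.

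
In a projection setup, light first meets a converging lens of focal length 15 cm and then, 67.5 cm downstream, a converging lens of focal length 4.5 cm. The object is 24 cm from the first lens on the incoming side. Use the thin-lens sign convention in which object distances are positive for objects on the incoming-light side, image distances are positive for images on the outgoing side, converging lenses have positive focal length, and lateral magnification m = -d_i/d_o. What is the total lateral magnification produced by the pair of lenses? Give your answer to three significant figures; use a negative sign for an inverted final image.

Applying the thin-lens equation to the first lens, 1/15 = 1/24 + 1/d_i1, which gives d_i1 = 40.000 cm.
Its lateral magnification is m_1 = -d_i1/d_o1 = -(40.000)/24 = -1.6667.
Object distance for lens 2: d_o2 = 67.5 - 40.000 = 27.500 cm.
Applying the thin-lens equation again with f_2 = 4.5 cm and d_o2 = 27.500 cm gives d_i2 = 5.380 cm.
m_2 = -(5.380)/(27.500) = -0.1957.
The system's lateral magnification is m_1 m_2 = (-1.6667)(-0.1957) = 0.3261.

0.326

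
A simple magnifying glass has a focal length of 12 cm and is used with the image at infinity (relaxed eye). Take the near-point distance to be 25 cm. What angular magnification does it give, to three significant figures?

M = D/f = 25/12 = 2.083.

2.08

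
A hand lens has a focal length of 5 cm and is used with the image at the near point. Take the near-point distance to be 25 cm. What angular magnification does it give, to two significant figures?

M = 1 + D/f = 1 + 25/5 = 6.000.

6.0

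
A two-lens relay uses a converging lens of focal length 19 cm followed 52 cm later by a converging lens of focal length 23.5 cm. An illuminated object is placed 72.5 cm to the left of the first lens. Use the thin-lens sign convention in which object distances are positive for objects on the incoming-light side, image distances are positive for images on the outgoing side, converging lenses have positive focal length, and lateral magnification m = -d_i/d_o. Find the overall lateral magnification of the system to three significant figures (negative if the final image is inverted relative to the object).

3.03

Applying the thin-lens equation to the first lens, 1/19 = 1/72.5 + 1/d_i1, which gives d_i1 = 25.748 cm.
Its lateral magnification is m_1 = -d_i1/d_o1 = -(25.748)/72.5 = -0.3551.
Object distance for lens 2: d_o2 = 52 - 25.748 = 26.252 cm.
Applying the thin-lens equation again with f_2 = 23.5 cm and d_o2 = 26.252 cm gives d_i2 = 224.148 cm.
m_2 = -(224.148)/(26.252) = -8.5382.
Overall magnification: m = m_1 m_2 = 3.0323.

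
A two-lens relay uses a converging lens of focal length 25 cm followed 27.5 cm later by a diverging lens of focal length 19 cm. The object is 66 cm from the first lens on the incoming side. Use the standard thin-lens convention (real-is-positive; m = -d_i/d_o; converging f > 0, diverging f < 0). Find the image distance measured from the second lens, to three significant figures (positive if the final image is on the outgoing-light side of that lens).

First lens: d_i1 = 1/(1/25 - 1/66) = 40.244 cm.
This image would form 40.244 cm past lens 1, i.e. 12.744 cm beyond lens 2, so it is a virtual object for lens 2: d_o2 = 27.5 - 40.244 = -12.744 cm.
Second lens: d_i2 = 1/(1/(-19) - 1/(-12.744)) = 38.704 cm.

38.7 cm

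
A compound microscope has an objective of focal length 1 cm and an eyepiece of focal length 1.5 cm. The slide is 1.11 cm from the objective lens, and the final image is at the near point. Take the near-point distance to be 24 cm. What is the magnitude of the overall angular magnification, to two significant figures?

Objective: 1/d_i = 1/f_obj - 1/d_o = 1/1 - 1/1.11 = 0.09910 cm^-1, so d_i = 10.091 cm.
m_obj = -d_i/d_o = -10.091/1.11 = -9.091.
Eyepiece angular magnification (image at near point): M_eye = 1 + D/f_e = 1 + 24/1.5 = 17.000.
Overall M = m_obj x M_eye = (-9.091)(17.000) = -154.55.
|M| = 154.55.

150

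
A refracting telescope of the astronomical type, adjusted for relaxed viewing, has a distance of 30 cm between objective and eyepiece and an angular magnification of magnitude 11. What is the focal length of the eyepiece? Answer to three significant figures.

2.50 cm

In normal adjustment the tube length equals f_obj + f_eye and |M| = f_obj/f_eye.
So f_obj = 11 f_eye and 11 f_eye + f_eye = 30 cm, giving f_eye = 30/12 = 2.500 cm and f_obj = 27.500 cm.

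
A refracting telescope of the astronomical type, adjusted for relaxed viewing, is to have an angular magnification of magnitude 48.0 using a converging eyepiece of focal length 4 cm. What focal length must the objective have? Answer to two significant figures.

|M| = f_obj/|f_eye|, so f_obj = |M| x |f_eye| = 48.0 x 4 = 192.000 cm.

190 cm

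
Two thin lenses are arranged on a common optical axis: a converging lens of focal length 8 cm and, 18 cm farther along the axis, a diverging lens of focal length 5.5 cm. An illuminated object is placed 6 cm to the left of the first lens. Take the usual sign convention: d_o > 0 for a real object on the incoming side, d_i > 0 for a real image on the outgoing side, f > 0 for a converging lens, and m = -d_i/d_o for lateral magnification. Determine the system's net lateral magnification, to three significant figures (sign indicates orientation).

Lens 1: 1/d_i1 = 1/f_1 - 1/d_o1 = 1/8 - 1/6 = -0.04167 cm^-1, so d_i1 = -24.000 cm.
m_1 = -(-24.000)/6 = 4.0000.
The intermediate image is virtual, 24.000 cm to the left of lens 1, so d_o2 = L - d_i1 = 18 - (-24.000) = 42.000 cm.
Lens 2: 1/d_i2 = 1/f_2 - 1/d_o2 = 1/(-5.5) - 1/(42.000) = -0.20563 cm^-1, so d_i2 = -4.863 cm.
m_2 = -(-4.863)/(42.000) = 0.1158.
The system's lateral magnification is m_1 m_2 = (4.0000)(0.1158) = 0.4632.

0.463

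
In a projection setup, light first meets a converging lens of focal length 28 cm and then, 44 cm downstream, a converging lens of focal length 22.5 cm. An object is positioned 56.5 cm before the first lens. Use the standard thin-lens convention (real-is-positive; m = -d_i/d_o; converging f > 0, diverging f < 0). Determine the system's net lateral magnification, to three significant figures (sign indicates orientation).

-0.650

Lens 1: 1/d_i1 = 1/f_1 - 1/d_o1 = 1/28 - 1/56.5 = 0.01802 cm^-1, so d_i1 = 55.509 cm.
m_1 = -(55.509)/56.5 = -0.9825.
Since 55.509 cm > 44 cm, the first image lies past the second lens and serves as a virtual object: d_o2 = L - d_i1 = -11.509 cm.
Lens 2: 1/d_i2 = 1/f_2 - 1/d_o2 = 1/22.5 - 1/(-11.509) = 0.13133 cm^-1, so d_i2 = 7.614 cm.
m_2 = -(7.614)/(-11.509) = 0.6616.
The system's lateral magnification is m_1 m_2 = (-0.9825)(0.6616) = -0.6500.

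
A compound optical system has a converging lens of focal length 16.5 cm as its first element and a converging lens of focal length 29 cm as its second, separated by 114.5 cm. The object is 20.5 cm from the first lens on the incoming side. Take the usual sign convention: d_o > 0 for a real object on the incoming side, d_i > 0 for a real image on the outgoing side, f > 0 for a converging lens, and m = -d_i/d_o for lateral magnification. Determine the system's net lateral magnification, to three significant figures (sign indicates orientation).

128

Lens 1: 1/d_i1 = 1/f_1 - 1/d_o1 = 1/16.5 - 1/20.5 = 0.01183 cm^-1, so d_i1 = 84.562 cm.
m_1 = -(84.562)/20.5 = -4.1250.
Object distance for lens 2: d_o2 = 114.5 - 84.562 = 29.938 cm.
Lens 2: 1/d_i2 = 1/f_2 - 1/d_o2 = 1/29 - 1/(29.938) = 0.00108 cm^-1, so d_i2 = 926.067 cm.
m_2 = -(926.067)/(29.938) = -30.9333.
Overall magnification: m = m_1 m_2 = 127.6000.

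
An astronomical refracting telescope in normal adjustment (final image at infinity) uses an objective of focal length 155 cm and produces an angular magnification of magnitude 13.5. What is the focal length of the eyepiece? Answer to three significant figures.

11.5 cm

|M| = f_obj/f_eye, so f_eye = f_obj/|M| = 155/13.5 = 11.481 cm.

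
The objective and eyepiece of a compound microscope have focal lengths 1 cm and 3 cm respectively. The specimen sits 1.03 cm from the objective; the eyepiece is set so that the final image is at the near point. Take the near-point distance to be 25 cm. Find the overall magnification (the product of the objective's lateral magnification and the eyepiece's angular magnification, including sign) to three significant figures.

Objective: 1/d_i = 1/f_obj - 1/d_o = 1/1 - 1/1.03 = 0.02913 cm^-1, so d_i = 34.333 cm.
m_obj = -d_i/d_o = -34.333/1.03 = -33.333.
Eyepiece angular magnification (image at near point): M_eye = 1 + D/f_e = 1 + 25/3 = 9.333.
Overall M = m_obj x M_eye = (-33.333)(9.333) = -311.11.

-311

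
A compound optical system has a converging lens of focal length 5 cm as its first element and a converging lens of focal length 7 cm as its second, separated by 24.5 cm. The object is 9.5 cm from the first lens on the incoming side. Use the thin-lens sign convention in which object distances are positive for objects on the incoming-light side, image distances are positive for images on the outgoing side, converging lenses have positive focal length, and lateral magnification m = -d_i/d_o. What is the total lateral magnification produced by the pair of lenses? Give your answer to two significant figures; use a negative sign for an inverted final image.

First lens: d_i1 = 1/(1/5 - 1/9.5) = 10.556 cm.
m_1 = -(10.556)/9.5 = -1.1111.
Object distance for lens 2: d_o2 = 24.5 - 10.556 = 13.944 cm.
Second lens: d_i2 = 1/(1/7 - 1/(13.944)) = 14.056 cm.
m_2 = -(14.056)/(13.944) = -1.0080.
Total m = m_1 x m_2 = (-1.1111)(-1.0080) = 1.1200.

1.1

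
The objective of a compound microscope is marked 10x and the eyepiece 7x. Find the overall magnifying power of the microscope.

The overall magnification of a compound microscope is the product of the objective and eyepiece magnifications:
M = M_obj x M_eye = 10 x 7 = 70.

70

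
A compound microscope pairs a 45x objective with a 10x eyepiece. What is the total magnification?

450

The overall magnification of a compound microscope is the product of the objective and eyepiece magnifications:
M = M_obj x M_eye = 45 x 10 = 450.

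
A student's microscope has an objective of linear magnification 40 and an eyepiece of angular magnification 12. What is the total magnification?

The overall magnification of a compound microscope is the product of the objective and eyepiece magnifications:
M = M_obj x M_eye = 40 x 12 = 480.

480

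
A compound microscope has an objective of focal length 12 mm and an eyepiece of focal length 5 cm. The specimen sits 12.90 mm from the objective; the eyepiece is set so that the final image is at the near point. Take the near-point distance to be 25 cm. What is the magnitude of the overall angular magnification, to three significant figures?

80.0

Convert to cm: f_obj = 12 mm = 1.2 cm; d_o = 12.90 mm = 1.29 cm.
Objective: 1/d_i = 1/f_obj - 1/d_o = 1/1.2 - 1/1.29 = 0.05814 cm^-1, so d_i = 17.200 cm.
m_obj = -d_i/d_o = -17.200/1.29 = -13.333.
Eyepiece angular magnification (image at near point): M_eye = 1 + D/f_e = 1 + 25/5 = 6.000.
Overall M = m_obj x M_eye = (-13.333)(6.000) = -80.00.
|M| = 80.00.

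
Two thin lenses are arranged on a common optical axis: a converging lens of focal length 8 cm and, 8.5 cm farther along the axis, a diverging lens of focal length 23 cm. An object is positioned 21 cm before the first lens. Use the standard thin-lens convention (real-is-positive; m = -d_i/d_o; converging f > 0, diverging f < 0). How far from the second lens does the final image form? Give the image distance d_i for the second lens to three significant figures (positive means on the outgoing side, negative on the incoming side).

5.48 cm

Lens 1: 1/d_i1 = 1/f_1 - 1/d_o1 = 1/8 - 1/21 = 0.07738 cm^-1, so d_i1 = 12.923 cm.
Since 12.923 cm > 8.5 cm, the first image lies past the second lens and serves as a virtual object: d_o2 = L - d_i1 = -4.423 cm.
Lens 2: 1/d_i2 = 1/f_2 - 1/d_o2 = 1/(-23) - 1/(-4.423) = 0.18261 cm^-1, so d_i2 = 5.476 cm.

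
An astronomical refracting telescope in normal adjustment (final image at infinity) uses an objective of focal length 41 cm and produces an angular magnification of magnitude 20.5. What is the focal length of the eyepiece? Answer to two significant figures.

|M| = f_obj/f_eye, so f_eye = f_obj/|M| = 41/20.5 = 2.000 cm.

2.0 cm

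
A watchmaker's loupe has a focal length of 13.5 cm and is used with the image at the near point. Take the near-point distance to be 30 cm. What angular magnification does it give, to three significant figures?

3.22

M = 1 + D/f = 1 + 30/13.5 = 3.222.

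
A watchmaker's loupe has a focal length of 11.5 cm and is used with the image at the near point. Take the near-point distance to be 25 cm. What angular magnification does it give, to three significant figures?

3.17

M = 1 + D/f = 1 + 25/11.5 = 3.174.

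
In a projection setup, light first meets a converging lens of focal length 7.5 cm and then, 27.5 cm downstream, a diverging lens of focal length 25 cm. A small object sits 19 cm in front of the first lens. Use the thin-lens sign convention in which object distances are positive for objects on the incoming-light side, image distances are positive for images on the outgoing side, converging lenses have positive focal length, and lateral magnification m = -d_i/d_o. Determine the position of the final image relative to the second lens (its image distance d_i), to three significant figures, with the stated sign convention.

Applying the thin-lens equation to the first lens, 1/7.5 = 1/19 + 1/d_i1, which gives d_i1 = 12.391 cm.
That image sits 15.109 cm in front of the second lens, so d_o2 = 15.109 cm.
Applying the thin-lens equation again with f_2 = -25 cm and d_o2 = 15.109 cm gives d_i2 = -9.417 cm.

-9.42 cm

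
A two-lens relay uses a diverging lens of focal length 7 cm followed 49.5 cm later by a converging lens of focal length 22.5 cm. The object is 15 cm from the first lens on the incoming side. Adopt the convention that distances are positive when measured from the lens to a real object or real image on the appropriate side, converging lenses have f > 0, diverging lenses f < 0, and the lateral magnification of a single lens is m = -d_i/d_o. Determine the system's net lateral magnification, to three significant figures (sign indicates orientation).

-0.225

First lens: d_i1 = 1/(1/(-7) - 1/15) = -4.773 cm.
m_1 = -(-4.773)/15 = 0.3182.
With d_i1 < 0 the first image is virtual and lies on the object side; the object distance for lens 2 is d_o2 = 49.5 - (-4.773) = 54.273 cm.
Second lens: d_i2 = 1/(1/22.5 - 1/(54.273)) = 38.433 cm.
m_2 = -(38.433)/(54.273) = -0.7082.
The system's lateral magnification is m_1 m_2 = (0.3182)(-0.7082) = -0.2253.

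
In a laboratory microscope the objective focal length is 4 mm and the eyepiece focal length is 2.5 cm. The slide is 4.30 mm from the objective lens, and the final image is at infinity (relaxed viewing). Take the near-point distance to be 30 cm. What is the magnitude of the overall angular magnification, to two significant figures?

160

Convert to cm: f_obj = 4 mm = 0.4 cm; d_o = 4.30 mm = 0.43 cm.
Objective: 1/d_i = 1/f_obj - 1/d_o = 1/0.4 - 1/0.43 = 0.17442 cm^-1, so d_i = 5.733 cm.
m_obj = -d_i/d_o = -5.733/0.43 = -13.333.
Eyepiece angular magnification (image at infinity): M_eye = D/f_e = 30/2.5 = 12.000.
Overall M = m_obj x M_eye = (-13.333)(12.000) = -160.00.
|M| = 160.00.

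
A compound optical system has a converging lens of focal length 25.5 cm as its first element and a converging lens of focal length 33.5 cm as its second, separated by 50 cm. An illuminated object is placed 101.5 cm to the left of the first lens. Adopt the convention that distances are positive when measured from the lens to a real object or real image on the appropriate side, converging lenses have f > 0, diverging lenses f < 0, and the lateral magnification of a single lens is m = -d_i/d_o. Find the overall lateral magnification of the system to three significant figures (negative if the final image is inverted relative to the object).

Applying the thin-lens equation to the first lens, 1/25.5 = 1/101.5 + 1/d_i1, which gives d_i1 = 34.056 cm.
Its lateral magnification is m_1 = -d_i1/d_o1 = -(34.056)/101.5 = -0.3355.
That image sits 15.944 cm in front of the second lens, so d_o2 = 15.944 cm.
Applying the thin-lens equation again with f_2 = 33.5 cm and d_o2 = 15.944 cm gives d_i2 = -30.424 cm.
m_2 = -(-30.424)/(15.944) = 1.9082.
The system's lateral magnification is m_1 m_2 = (-0.3355)(1.9082) = -0.6402.

-0.640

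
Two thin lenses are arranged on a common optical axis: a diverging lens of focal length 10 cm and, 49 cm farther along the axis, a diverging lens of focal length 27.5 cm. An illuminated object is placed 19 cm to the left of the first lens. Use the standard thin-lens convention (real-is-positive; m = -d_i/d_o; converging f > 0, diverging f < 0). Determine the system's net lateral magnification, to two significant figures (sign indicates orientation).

0.11

Lens 1: 1/d_i1 = 1/f_1 - 1/d_o1 = 1/(-10) - 1/19 = -0.15263 cm^-1, so d_i1 = -6.552 cm.
m_1 = -(-6.552)/19 = 0.3448.
The intermediate image is virtual, 6.552 cm to the left of lens 1, so d_o2 = L - d_i1 = 49 - (-6.552) = 55.552 cm.
Lens 2: 1/d_i2 = 1/f_2 - 1/d_o2 = 1/(-27.5) - 1/(55.552) = -0.05436 cm^-1, so d_i2 = -18.394 cm.
m_2 = -(-18.394)/(55.552) = 0.3311.
Overall magnification: m = m_1 m_2 = 0.1142.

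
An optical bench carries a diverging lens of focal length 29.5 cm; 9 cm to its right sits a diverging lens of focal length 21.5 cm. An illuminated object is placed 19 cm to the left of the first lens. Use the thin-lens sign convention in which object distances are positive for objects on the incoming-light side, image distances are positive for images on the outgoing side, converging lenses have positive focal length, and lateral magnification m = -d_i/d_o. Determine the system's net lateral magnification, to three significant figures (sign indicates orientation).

0.311

Applying the thin-lens equation to the first lens, 1/(-29.5) = 1/19 + 1/d_i1, which gives d_i1 = -11.557 cm.
Its lateral magnification is m_1 = -d_i1/d_o1 = -(-11.557)/19 = 0.6082.
With d_i1 < 0 the first image is virtual and lies on the object side; the object distance for lens 2 is d_o2 = 9 - (-11.557) = 20.557 cm.
Applying the thin-lens equation again with f_2 = -21.5 cm and d_o2 = 20.557 cm gives d_i2 = -10.509 cm.
m_2 = -(-10.509)/(20.557) = 0.5112.
The system's lateral magnification is m_1 m_2 = (0.6082)(0.5112) = 0.3109.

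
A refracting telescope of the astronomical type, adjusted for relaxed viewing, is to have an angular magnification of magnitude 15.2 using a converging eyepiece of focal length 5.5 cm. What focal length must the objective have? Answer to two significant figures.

84 cm

|M| = f_obj/|f_eye|, so f_obj = |M| x |f_eye| = 15.2 x 5.5 = 83.600 cm.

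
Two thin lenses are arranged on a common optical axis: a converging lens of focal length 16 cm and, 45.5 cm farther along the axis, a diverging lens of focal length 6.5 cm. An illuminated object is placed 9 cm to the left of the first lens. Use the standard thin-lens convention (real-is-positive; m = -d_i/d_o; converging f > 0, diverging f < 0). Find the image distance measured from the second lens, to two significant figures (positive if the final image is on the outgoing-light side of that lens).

Lens 1: 1/d_i1 = 1/f_1 - 1/d_o1 = 1/16 - 1/9 = -0.04861 cm^-1, so d_i1 = -20.571 cm.
With d_i1 < 0 the first image is virtual and lies on the object side; the object distance for lens 2 is d_o2 = 45.5 - (-20.571) = 66.071 cm.
Lens 2: 1/d_i2 = 1/f_2 - 1/d_o2 = 1/(-6.5) - 1/(66.071) = -0.16898 cm^-1, so d_i2 = -5.918 cm.

-5.9 cm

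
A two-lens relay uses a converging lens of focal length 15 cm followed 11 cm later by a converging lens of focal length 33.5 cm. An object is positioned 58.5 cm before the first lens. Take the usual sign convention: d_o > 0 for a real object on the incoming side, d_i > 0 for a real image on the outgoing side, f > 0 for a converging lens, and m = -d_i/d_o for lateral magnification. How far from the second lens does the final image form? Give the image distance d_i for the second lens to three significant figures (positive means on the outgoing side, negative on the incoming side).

First lens: d_i1 = 1/(1/15 - 1/58.5) = 20.172 cm.
Since 20.172 cm > 11 cm, the first image lies past the second lens and serves as a virtual object: d_o2 = L - d_i1 = -9.172 cm.
Second lens: d_i2 = 1/(1/33.5 - 1/(-9.172)) = 7.201 cm.

7.20 cm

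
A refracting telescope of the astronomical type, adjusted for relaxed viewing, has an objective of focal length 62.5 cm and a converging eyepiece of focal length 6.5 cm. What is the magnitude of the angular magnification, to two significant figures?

|M| = f_obj/|f_eye| = 62.5/6.5 = 9.615.

9.6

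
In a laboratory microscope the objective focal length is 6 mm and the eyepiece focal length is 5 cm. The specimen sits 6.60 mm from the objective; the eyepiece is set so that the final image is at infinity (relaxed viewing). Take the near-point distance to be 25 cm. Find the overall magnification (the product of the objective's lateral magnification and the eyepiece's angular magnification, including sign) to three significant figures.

Convert to cm: f_obj = 6 mm = 0.6 cm; d_o = 6.60 mm = 0.66 cm.
Objective: 1/d_i = 1/f_obj - 1/d_o = 1/0.6 - 1/0.66 = 0.15152 cm^-1, so d_i = 6.600 cm.
m_obj = -d_i/d_o = -6.600/0.66 = -10.000.
Eyepiece angular magnification (image at infinity): M_eye = D/f_e = 25/5 = 5.000.
Overall M = m_obj x M_eye = (-10.000)(5.000) = -50.00.

-50.0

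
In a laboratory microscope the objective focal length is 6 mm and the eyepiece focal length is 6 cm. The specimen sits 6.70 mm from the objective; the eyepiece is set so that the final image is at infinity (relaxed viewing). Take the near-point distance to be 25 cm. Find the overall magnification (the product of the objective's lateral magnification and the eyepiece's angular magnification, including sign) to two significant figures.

Convert to cm: f_obj = 6 mm = 0.6 cm; d_o = 6.70 mm = 0.67 cm.
Objective: 1/d_i = 1/f_obj - 1/d_o = 1/0.6 - 1/0.67 = 0.17413 cm^-1, so d_i = 5.743 cm.
m_obj = -d_i/d_o = -5.743/0.67 = -8.571.
Eyepiece angular magnification (image at infinity): M_eye = D/f_e = 25/6 = 4.167.
Overall M = m_obj x M_eye = (-8.571)(4.167) = -35.71.

-36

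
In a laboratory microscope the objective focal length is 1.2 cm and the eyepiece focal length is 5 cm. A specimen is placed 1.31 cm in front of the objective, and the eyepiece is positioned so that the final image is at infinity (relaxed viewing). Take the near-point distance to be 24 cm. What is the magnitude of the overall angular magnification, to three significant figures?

52.4

Objective: 1/d_i = 1/f_obj - 1/d_o = 1/1.2 - 1/1.31 = 0.06997 cm^-1, so d_i = 14.291 cm.
m_obj = -d_i/d_o = -14.291/1.31 = -10.909.
Eyepiece angular magnification (image at infinity): M_eye = D/f_e = 24/5 = 4.800.
Overall M = m_obj x M_eye = (-10.909)(4.800) = -52.36.
|M| = 52.36.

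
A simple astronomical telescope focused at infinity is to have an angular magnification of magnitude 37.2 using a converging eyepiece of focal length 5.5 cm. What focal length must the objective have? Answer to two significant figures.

200 cm

|M| = f_obj/|f_eye|, so f_obj = |M| x |f_eye| = 37.2 x 5.5 = 204.600 cm.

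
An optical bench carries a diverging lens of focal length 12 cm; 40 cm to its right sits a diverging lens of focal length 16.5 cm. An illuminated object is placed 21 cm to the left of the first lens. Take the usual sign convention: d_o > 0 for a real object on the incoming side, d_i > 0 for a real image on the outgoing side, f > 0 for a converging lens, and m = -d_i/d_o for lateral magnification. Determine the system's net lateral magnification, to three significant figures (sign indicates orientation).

First lens: d_i1 = 1/(1/(-12) - 1/21) = -7.636 cm.
m_1 = -(-7.636)/21 = 0.3636.
The intermediate image is virtual, 7.636 cm to the left of lens 1, so d_o2 = L - d_i1 = 40 - (-7.636) = 47.636 cm.
Second lens: d_i2 = 1/(1/(-16.5) - 1/(47.636)) = -12.255 cm.
m_2 = -(-12.255)/(47.636) = 0.2573.
Overall magnification: m = m_1 m_2 = 0.0936.

0.0936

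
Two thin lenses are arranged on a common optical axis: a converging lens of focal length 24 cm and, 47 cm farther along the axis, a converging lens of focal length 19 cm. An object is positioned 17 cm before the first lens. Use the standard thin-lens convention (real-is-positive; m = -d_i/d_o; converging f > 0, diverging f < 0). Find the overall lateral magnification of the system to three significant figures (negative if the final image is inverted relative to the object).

-0.755

Lens 1: 1/d_i1 = 1/f_1 - 1/d_o1 = 1/24 - 1/17 = -0.01716 cm^-1, so d_i1 = -58.286 cm.
m_1 = -(-58.286)/17 = 3.4286.
With d_i1 < 0 the first image is virtual and lies on the object side; the object distance for lens 2 is d_o2 = 47 - (-58.286) = 105.286 cm.
Lens 2: 1/d_i2 = 1/f_2 - 1/d_o2 = 1/19 - 1/(105.286) = 0.04313 cm^-1, so d_i2 = 23.184 cm.
m_2 = -(23.184)/(105.286) = -0.2202.
Overall magnification: m = m_1 m_2 = -0.7550.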